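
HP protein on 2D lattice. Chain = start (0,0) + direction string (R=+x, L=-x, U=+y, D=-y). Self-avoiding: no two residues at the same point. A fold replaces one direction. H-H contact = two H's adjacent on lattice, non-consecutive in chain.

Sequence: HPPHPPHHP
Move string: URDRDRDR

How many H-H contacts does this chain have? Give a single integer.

Answer: 1

Derivation:
Positions: [(0, 0), (0, 1), (1, 1), (1, 0), (2, 0), (2, -1), (3, -1), (3, -2), (4, -2)]
H-H contact: residue 0 @(0,0) - residue 3 @(1, 0)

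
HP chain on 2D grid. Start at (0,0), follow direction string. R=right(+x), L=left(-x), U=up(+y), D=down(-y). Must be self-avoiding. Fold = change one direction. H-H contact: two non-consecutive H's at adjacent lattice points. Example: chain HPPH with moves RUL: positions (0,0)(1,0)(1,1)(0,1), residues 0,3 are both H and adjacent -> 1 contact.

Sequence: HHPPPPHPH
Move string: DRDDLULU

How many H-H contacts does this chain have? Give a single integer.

Answer: 2

Derivation:
Positions: [(0, 0), (0, -1), (1, -1), (1, -2), (1, -3), (0, -3), (0, -2), (-1, -2), (-1, -1)]
H-H contact: residue 1 @(0,-1) - residue 8 @(-1, -1)
H-H contact: residue 1 @(0,-1) - residue 6 @(0, -2)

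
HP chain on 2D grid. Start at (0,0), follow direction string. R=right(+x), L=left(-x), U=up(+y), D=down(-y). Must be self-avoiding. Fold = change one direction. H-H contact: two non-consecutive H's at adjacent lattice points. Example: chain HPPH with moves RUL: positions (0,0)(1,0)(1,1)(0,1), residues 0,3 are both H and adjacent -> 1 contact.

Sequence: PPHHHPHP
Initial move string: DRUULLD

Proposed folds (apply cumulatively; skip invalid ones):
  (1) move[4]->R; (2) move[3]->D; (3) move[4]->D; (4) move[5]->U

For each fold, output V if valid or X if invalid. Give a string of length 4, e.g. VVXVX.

Initial: DRUULLD -> [(0, 0), (0, -1), (1, -1), (1, 0), (1, 1), (0, 1), (-1, 1), (-1, 0)]
Fold 1: move[4]->R => DRUURLD INVALID (collision), skipped
Fold 2: move[3]->D => DRUDLLD INVALID (collision), skipped
Fold 3: move[4]->D => DRUUDLD INVALID (collision), skipped
Fold 4: move[5]->U => DRUULUD INVALID (collision), skipped

Answer: XXXX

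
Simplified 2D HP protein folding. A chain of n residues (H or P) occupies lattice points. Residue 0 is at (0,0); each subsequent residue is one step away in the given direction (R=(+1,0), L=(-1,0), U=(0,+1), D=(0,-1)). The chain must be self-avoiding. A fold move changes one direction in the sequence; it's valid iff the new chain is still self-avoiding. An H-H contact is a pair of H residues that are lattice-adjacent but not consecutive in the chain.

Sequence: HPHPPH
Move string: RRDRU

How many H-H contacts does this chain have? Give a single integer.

Positions: [(0, 0), (1, 0), (2, 0), (2, -1), (3, -1), (3, 0)]
H-H contact: residue 2 @(2,0) - residue 5 @(3, 0)

Answer: 1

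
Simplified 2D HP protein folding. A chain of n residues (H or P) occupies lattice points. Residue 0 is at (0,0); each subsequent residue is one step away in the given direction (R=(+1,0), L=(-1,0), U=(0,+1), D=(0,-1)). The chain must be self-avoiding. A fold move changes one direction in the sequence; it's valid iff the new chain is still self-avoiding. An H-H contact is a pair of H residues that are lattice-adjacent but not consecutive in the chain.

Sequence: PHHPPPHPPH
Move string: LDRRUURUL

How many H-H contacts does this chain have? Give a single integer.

Answer: 1

Derivation:
Positions: [(0, 0), (-1, 0), (-1, -1), (0, -1), (1, -1), (1, 0), (1, 1), (2, 1), (2, 2), (1, 2)]
H-H contact: residue 6 @(1,1) - residue 9 @(1, 2)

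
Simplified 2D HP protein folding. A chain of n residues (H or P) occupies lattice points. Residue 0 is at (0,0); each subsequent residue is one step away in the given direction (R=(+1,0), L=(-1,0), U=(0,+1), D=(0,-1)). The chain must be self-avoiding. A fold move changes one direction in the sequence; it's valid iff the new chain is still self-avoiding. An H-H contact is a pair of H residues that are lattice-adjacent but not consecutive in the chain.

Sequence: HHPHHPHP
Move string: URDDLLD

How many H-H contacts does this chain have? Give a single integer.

Answer: 1

Derivation:
Positions: [(0, 0), (0, 1), (1, 1), (1, 0), (1, -1), (0, -1), (-1, -1), (-1, -2)]
H-H contact: residue 0 @(0,0) - residue 3 @(1, 0)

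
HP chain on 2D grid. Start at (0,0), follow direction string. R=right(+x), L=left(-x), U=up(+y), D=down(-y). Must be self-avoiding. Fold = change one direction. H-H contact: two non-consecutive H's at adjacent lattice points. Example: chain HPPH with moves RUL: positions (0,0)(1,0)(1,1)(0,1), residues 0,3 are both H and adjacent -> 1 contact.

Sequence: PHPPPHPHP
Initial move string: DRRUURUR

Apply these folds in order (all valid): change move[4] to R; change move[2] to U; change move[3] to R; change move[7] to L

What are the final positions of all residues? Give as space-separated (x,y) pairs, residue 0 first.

Initial moves: DRRUURUR
Fold: move[4]->R => DRRURRUR (positions: [(0, 0), (0, -1), (1, -1), (2, -1), (2, 0), (3, 0), (4, 0), (4, 1), (5, 1)])
Fold: move[2]->U => DRUURRUR (positions: [(0, 0), (0, -1), (1, -1), (1, 0), (1, 1), (2, 1), (3, 1), (3, 2), (4, 2)])
Fold: move[3]->R => DRURRRUR (positions: [(0, 0), (0, -1), (1, -1), (1, 0), (2, 0), (3, 0), (4, 0), (4, 1), (5, 1)])
Fold: move[7]->L => DRURRRUL (positions: [(0, 0), (0, -1), (1, -1), (1, 0), (2, 0), (3, 0), (4, 0), (4, 1), (3, 1)])

Answer: (0,0) (0,-1) (1,-1) (1,0) (2,0) (3,0) (4,0) (4,1) (3,1)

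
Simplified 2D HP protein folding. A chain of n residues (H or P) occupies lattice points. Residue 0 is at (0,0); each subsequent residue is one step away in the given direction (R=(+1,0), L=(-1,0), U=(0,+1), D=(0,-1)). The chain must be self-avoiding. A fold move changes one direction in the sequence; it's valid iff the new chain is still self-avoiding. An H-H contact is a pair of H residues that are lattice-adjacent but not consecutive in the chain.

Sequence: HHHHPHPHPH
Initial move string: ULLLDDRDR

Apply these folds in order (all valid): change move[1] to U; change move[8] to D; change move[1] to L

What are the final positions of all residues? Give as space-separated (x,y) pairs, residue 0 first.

Answer: (0,0) (0,1) (-1,1) (-2,1) (-3,1) (-3,0) (-3,-1) (-2,-1) (-2,-2) (-2,-3)

Derivation:
Initial moves: ULLLDDRDR
Fold: move[1]->U => UULLDDRDR (positions: [(0, 0), (0, 1), (0, 2), (-1, 2), (-2, 2), (-2, 1), (-2, 0), (-1, 0), (-1, -1), (0, -1)])
Fold: move[8]->D => UULLDDRDD (positions: [(0, 0), (0, 1), (0, 2), (-1, 2), (-2, 2), (-2, 1), (-2, 0), (-1, 0), (-1, -1), (-1, -2)])
Fold: move[1]->L => ULLLDDRDD (positions: [(0, 0), (0, 1), (-1, 1), (-2, 1), (-3, 1), (-3, 0), (-3, -1), (-2, -1), (-2, -2), (-2, -3)])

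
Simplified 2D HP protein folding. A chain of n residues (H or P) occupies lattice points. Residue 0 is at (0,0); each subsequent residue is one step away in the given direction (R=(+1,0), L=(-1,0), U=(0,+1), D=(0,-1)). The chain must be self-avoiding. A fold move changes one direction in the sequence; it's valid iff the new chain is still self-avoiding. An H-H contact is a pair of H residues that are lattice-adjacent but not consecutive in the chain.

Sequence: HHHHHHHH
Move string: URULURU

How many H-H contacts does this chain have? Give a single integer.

Answer: 2

Derivation:
Positions: [(0, 0), (0, 1), (1, 1), (1, 2), (0, 2), (0, 3), (1, 3), (1, 4)]
H-H contact: residue 1 @(0,1) - residue 4 @(0, 2)
H-H contact: residue 3 @(1,2) - residue 6 @(1, 3)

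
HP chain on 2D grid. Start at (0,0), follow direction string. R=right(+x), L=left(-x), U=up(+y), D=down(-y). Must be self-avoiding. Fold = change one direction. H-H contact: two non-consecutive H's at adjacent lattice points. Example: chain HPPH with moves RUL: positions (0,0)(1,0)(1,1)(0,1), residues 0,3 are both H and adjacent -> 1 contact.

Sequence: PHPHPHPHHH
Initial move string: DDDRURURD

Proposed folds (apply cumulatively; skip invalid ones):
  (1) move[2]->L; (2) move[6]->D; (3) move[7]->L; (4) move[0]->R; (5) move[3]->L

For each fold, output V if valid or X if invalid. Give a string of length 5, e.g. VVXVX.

Initial: DDDRURURD -> [(0, 0), (0, -1), (0, -2), (0, -3), (1, -3), (1, -2), (2, -2), (2, -1), (3, -1), (3, -2)]
Fold 1: move[2]->L => DDLRURURD INVALID (collision), skipped
Fold 2: move[6]->D => DDDRURDRD VALID
Fold 3: move[7]->L => DDDRURDLD INVALID (collision), skipped
Fold 4: move[0]->R => RDDRURDRD VALID
Fold 5: move[3]->L => RDDLURDRD INVALID (collision), skipped

Answer: XVXVX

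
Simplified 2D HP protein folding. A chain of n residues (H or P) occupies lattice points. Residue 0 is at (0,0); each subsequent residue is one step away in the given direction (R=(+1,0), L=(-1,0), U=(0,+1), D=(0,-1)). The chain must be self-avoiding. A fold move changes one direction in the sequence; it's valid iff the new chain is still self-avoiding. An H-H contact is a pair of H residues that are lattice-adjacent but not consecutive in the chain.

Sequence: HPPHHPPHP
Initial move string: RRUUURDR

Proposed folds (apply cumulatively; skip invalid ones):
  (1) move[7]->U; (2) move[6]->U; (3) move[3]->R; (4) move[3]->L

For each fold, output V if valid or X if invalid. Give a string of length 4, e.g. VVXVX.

Answer: XVVV

Derivation:
Initial: RRUUURDR -> [(0, 0), (1, 0), (2, 0), (2, 1), (2, 2), (2, 3), (3, 3), (3, 2), (4, 2)]
Fold 1: move[7]->U => RRUUURDU INVALID (collision), skipped
Fold 2: move[6]->U => RRUUURUR VALID
Fold 3: move[3]->R => RRURURUR VALID
Fold 4: move[3]->L => RRULURUR VALID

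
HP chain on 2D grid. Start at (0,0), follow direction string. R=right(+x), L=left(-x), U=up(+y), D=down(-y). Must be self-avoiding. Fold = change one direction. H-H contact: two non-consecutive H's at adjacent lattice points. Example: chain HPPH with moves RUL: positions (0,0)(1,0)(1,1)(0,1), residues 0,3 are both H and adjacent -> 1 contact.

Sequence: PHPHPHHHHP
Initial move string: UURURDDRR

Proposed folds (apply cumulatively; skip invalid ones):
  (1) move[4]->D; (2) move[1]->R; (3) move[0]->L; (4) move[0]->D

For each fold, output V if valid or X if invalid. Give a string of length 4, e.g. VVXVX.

Answer: XVXV

Derivation:
Initial: UURURDDRR -> [(0, 0), (0, 1), (0, 2), (1, 2), (1, 3), (2, 3), (2, 2), (2, 1), (3, 1), (4, 1)]
Fold 1: move[4]->D => UURUDDDRR INVALID (collision), skipped
Fold 2: move[1]->R => URRURDDRR VALID
Fold 3: move[0]->L => LRRURDDRR INVALID (collision), skipped
Fold 4: move[0]->D => DRRURDDRR VALID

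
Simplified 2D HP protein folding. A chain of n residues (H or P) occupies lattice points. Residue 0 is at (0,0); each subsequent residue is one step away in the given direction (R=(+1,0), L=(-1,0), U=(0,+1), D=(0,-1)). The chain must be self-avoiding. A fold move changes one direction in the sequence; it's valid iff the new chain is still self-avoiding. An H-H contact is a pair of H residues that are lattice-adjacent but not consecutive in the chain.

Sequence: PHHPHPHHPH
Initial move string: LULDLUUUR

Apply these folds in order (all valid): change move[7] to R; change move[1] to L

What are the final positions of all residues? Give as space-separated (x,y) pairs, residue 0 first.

Answer: (0,0) (-1,0) (-2,0) (-3,0) (-3,-1) (-4,-1) (-4,0) (-4,1) (-3,1) (-2,1)

Derivation:
Initial moves: LULDLUUUR
Fold: move[7]->R => LULDLUURR (positions: [(0, 0), (-1, 0), (-1, 1), (-2, 1), (-2, 0), (-3, 0), (-3, 1), (-3, 2), (-2, 2), (-1, 2)])
Fold: move[1]->L => LLLDLUURR (positions: [(0, 0), (-1, 0), (-2, 0), (-3, 0), (-3, -1), (-4, -1), (-4, 0), (-4, 1), (-3, 1), (-2, 1)])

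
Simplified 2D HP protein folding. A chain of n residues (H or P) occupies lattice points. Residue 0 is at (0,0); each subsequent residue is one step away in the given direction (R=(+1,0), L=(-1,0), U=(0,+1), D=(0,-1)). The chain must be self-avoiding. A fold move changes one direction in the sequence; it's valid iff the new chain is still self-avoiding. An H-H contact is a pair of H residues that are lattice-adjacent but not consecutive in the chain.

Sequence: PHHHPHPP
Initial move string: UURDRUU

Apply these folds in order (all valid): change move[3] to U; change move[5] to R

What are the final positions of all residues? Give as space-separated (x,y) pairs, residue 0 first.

Answer: (0,0) (0,1) (0,2) (1,2) (1,3) (2,3) (3,3) (3,4)

Derivation:
Initial moves: UURDRUU
Fold: move[3]->U => UURURUU (positions: [(0, 0), (0, 1), (0, 2), (1, 2), (1, 3), (2, 3), (2, 4), (2, 5)])
Fold: move[5]->R => UURURRU (positions: [(0, 0), (0, 1), (0, 2), (1, 2), (1, 3), (2, 3), (3, 3), (3, 4)])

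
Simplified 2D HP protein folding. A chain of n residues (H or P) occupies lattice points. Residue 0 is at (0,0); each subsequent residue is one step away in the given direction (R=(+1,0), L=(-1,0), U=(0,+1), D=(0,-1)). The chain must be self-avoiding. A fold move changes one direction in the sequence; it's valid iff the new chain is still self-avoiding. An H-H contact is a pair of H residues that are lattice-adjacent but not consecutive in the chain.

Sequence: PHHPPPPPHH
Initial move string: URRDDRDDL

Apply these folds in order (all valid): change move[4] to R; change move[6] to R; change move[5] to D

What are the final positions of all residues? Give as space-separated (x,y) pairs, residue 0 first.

Answer: (0,0) (0,1) (1,1) (2,1) (2,0) (3,0) (3,-1) (4,-1) (4,-2) (3,-2)

Derivation:
Initial moves: URRDDRDDL
Fold: move[4]->R => URRDRRDDL (positions: [(0, 0), (0, 1), (1, 1), (2, 1), (2, 0), (3, 0), (4, 0), (4, -1), (4, -2), (3, -2)])
Fold: move[6]->R => URRDRRRDL (positions: [(0, 0), (0, 1), (1, 1), (2, 1), (2, 0), (3, 0), (4, 0), (5, 0), (5, -1), (4, -1)])
Fold: move[5]->D => URRDRDRDL (positions: [(0, 0), (0, 1), (1, 1), (2, 1), (2, 0), (3, 0), (3, -1), (4, -1), (4, -2), (3, -2)])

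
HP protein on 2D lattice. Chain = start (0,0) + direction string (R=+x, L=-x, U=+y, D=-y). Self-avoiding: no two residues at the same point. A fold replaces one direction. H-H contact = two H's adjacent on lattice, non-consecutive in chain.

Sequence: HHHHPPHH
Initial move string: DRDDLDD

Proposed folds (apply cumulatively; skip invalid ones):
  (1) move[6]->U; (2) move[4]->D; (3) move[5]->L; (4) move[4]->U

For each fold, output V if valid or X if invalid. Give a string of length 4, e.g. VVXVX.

Initial: DRDDLDD -> [(0, 0), (0, -1), (1, -1), (1, -2), (1, -3), (0, -3), (0, -4), (0, -5)]
Fold 1: move[6]->U => DRDDLDU INVALID (collision), skipped
Fold 2: move[4]->D => DRDDDDD VALID
Fold 3: move[5]->L => DRDDDLD VALID
Fold 4: move[4]->U => DRDDULD INVALID (collision), skipped

Answer: XVVX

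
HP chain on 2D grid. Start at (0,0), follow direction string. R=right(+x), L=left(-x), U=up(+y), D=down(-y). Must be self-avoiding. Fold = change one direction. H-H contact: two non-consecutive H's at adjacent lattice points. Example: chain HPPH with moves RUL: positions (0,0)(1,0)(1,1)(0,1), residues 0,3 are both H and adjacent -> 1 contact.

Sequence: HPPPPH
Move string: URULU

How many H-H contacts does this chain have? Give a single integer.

Positions: [(0, 0), (0, 1), (1, 1), (1, 2), (0, 2), (0, 3)]
No H-H contacts found.

Answer: 0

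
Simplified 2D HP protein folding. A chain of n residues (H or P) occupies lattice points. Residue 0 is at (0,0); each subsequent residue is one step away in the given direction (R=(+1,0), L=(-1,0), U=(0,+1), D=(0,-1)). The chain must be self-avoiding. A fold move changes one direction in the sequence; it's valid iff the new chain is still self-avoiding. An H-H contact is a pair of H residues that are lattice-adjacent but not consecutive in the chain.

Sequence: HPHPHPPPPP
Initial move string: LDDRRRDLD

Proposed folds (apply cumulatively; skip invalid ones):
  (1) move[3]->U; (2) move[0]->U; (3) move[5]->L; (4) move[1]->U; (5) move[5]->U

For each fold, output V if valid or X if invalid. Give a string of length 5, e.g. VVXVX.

Initial: LDDRRRDLD -> [(0, 0), (-1, 0), (-1, -1), (-1, -2), (0, -2), (1, -2), (2, -2), (2, -3), (1, -3), (1, -4)]
Fold 1: move[3]->U => LDDURRDLD INVALID (collision), skipped
Fold 2: move[0]->U => UDDRRRDLD INVALID (collision), skipped
Fold 3: move[5]->L => LDDRRLDLD INVALID (collision), skipped
Fold 4: move[1]->U => LUDRRRDLD INVALID (collision), skipped
Fold 5: move[5]->U => LDDRRUDLD INVALID (collision), skipped

Answer: XXXXX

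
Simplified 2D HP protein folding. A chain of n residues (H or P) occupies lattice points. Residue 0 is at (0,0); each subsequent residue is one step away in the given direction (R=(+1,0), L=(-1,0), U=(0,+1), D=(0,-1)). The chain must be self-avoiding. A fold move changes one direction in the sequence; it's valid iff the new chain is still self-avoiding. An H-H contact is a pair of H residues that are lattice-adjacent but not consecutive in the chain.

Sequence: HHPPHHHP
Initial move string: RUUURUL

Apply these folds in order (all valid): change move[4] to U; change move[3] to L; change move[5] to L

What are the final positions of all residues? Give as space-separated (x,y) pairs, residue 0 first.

Answer: (0,0) (1,0) (1,1) (1,2) (0,2) (0,3) (-1,3) (-2,3)

Derivation:
Initial moves: RUUURUL
Fold: move[4]->U => RUUUUUL (positions: [(0, 0), (1, 0), (1, 1), (1, 2), (1, 3), (1, 4), (1, 5), (0, 5)])
Fold: move[3]->L => RUULUUL (positions: [(0, 0), (1, 0), (1, 1), (1, 2), (0, 2), (0, 3), (0, 4), (-1, 4)])
Fold: move[5]->L => RUULULL (positions: [(0, 0), (1, 0), (1, 1), (1, 2), (0, 2), (0, 3), (-1, 3), (-2, 3)])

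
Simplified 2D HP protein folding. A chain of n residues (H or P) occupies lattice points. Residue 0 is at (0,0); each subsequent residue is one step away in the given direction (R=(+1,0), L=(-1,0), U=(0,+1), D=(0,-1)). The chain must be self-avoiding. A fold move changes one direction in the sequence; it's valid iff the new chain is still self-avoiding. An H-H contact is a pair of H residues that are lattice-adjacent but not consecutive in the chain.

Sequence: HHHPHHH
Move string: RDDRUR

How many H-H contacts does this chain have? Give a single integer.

Answer: 1

Derivation:
Positions: [(0, 0), (1, 0), (1, -1), (1, -2), (2, -2), (2, -1), (3, -1)]
H-H contact: residue 2 @(1,-1) - residue 5 @(2, -1)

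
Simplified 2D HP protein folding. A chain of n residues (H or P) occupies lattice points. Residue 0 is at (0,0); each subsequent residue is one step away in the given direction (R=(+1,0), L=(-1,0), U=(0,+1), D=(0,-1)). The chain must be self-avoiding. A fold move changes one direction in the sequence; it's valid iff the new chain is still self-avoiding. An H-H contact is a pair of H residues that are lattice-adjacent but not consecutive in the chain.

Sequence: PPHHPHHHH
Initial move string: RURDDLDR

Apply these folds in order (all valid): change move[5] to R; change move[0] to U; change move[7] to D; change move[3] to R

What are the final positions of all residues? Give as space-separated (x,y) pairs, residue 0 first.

Answer: (0,0) (0,1) (0,2) (1,2) (2,2) (2,1) (3,1) (3,0) (3,-1)

Derivation:
Initial moves: RURDDLDR
Fold: move[5]->R => RURDDRDR (positions: [(0, 0), (1, 0), (1, 1), (2, 1), (2, 0), (2, -1), (3, -1), (3, -2), (4, -2)])
Fold: move[0]->U => UURDDRDR (positions: [(0, 0), (0, 1), (0, 2), (1, 2), (1, 1), (1, 0), (2, 0), (2, -1), (3, -1)])
Fold: move[7]->D => UURDDRDD (positions: [(0, 0), (0, 1), (0, 2), (1, 2), (1, 1), (1, 0), (2, 0), (2, -1), (2, -2)])
Fold: move[3]->R => UURRDRDD (positions: [(0, 0), (0, 1), (0, 2), (1, 2), (2, 2), (2, 1), (3, 1), (3, 0), (3, -1)])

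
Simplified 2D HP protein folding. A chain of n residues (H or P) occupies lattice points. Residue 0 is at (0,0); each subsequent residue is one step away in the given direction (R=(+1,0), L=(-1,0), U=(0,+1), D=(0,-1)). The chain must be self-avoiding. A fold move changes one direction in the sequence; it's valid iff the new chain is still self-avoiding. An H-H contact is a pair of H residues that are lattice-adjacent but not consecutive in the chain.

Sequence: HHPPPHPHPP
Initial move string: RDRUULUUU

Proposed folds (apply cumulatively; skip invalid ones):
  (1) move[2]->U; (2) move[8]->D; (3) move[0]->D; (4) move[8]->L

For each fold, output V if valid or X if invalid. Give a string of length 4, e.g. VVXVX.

Initial: RDRUULUUU -> [(0, 0), (1, 0), (1, -1), (2, -1), (2, 0), (2, 1), (1, 1), (1, 2), (1, 3), (1, 4)]
Fold 1: move[2]->U => RDUUULUUU INVALID (collision), skipped
Fold 2: move[8]->D => RDRUULUUD INVALID (collision), skipped
Fold 3: move[0]->D => DDRUULUUU INVALID (collision), skipped
Fold 4: move[8]->L => RDRUULUUL VALID

Answer: XXXV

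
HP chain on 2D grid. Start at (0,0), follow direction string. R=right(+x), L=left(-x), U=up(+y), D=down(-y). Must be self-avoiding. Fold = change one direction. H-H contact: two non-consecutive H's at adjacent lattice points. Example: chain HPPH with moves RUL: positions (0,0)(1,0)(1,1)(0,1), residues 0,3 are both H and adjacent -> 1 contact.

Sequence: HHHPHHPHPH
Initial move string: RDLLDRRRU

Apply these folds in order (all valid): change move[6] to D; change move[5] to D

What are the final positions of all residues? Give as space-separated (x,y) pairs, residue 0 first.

Initial moves: RDLLDRRRU
Fold: move[6]->D => RDLLDRDRU (positions: [(0, 0), (1, 0), (1, -1), (0, -1), (-1, -1), (-1, -2), (0, -2), (0, -3), (1, -3), (1, -2)])
Fold: move[5]->D => RDLLDDDRU (positions: [(0, 0), (1, 0), (1, -1), (0, -1), (-1, -1), (-1, -2), (-1, -3), (-1, -4), (0, -4), (0, -3)])

Answer: (0,0) (1,0) (1,-1) (0,-1) (-1,-1) (-1,-2) (-1,-3) (-1,-4) (0,-4) (0,-3)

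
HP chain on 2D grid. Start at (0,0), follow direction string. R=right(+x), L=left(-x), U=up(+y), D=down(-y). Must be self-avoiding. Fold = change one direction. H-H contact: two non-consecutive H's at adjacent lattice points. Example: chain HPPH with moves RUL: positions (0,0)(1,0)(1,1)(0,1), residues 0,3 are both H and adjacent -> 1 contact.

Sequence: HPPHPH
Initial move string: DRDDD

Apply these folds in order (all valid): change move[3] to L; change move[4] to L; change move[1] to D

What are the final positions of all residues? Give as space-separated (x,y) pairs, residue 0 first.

Initial moves: DRDDD
Fold: move[3]->L => DRDLD (positions: [(0, 0), (0, -1), (1, -1), (1, -2), (0, -2), (0, -3)])
Fold: move[4]->L => DRDLL (positions: [(0, 0), (0, -1), (1, -1), (1, -2), (0, -2), (-1, -2)])
Fold: move[1]->D => DDDLL (positions: [(0, 0), (0, -1), (0, -2), (0, -3), (-1, -3), (-2, -3)])

Answer: (0,0) (0,-1) (0,-2) (0,-3) (-1,-3) (-2,-3)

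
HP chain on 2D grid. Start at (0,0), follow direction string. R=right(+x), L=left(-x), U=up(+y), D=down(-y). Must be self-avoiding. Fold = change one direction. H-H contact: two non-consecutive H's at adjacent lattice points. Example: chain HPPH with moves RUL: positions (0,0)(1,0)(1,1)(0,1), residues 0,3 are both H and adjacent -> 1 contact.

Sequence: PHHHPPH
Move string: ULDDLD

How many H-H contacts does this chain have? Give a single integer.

Positions: [(0, 0), (0, 1), (-1, 1), (-1, 0), (-1, -1), (-2, -1), (-2, -2)]
No H-H contacts found.

Answer: 0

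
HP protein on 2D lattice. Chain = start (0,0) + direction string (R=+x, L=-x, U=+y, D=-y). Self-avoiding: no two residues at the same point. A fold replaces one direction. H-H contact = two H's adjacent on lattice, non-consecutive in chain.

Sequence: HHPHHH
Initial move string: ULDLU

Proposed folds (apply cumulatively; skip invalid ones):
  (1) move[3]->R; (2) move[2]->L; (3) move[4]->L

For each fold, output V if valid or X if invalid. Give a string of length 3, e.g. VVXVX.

Answer: XVV

Derivation:
Initial: ULDLU -> [(0, 0), (0, 1), (-1, 1), (-1, 0), (-2, 0), (-2, 1)]
Fold 1: move[3]->R => ULDRU INVALID (collision), skipped
Fold 2: move[2]->L => ULLLU VALID
Fold 3: move[4]->L => ULLLL VALID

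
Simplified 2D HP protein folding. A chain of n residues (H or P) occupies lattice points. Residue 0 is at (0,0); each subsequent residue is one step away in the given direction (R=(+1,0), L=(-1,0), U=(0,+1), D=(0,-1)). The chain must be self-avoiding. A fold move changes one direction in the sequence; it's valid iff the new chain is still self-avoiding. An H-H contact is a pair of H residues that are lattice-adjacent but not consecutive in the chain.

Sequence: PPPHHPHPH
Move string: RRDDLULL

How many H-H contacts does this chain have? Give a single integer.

Positions: [(0, 0), (1, 0), (2, 0), (2, -1), (2, -2), (1, -2), (1, -1), (0, -1), (-1, -1)]
H-H contact: residue 3 @(2,-1) - residue 6 @(1, -1)

Answer: 1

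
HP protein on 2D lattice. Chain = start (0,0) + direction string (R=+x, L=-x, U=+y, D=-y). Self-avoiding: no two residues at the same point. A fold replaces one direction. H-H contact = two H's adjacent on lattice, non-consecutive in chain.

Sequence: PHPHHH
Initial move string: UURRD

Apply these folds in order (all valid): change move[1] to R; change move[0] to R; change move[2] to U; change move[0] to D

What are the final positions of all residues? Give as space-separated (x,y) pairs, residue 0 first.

Answer: (0,0) (0,-1) (1,-1) (1,0) (2,0) (2,-1)

Derivation:
Initial moves: UURRD
Fold: move[1]->R => URRRD (positions: [(0, 0), (0, 1), (1, 1), (2, 1), (3, 1), (3, 0)])
Fold: move[0]->R => RRRRD (positions: [(0, 0), (1, 0), (2, 0), (3, 0), (4, 0), (4, -1)])
Fold: move[2]->U => RRURD (positions: [(0, 0), (1, 0), (2, 0), (2, 1), (3, 1), (3, 0)])
Fold: move[0]->D => DRURD (positions: [(0, 0), (0, -1), (1, -1), (1, 0), (2, 0), (2, -1)])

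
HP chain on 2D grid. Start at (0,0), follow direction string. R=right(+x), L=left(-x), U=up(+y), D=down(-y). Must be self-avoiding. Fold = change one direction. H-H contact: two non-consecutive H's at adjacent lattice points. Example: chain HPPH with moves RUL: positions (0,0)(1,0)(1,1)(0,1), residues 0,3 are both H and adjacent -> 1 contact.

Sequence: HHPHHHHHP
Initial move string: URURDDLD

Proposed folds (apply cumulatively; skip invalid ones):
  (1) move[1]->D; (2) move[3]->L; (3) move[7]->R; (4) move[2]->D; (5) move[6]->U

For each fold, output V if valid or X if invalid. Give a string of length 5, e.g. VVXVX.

Initial: URURDDLD -> [(0, 0), (0, 1), (1, 1), (1, 2), (2, 2), (2, 1), (2, 0), (1, 0), (1, -1)]
Fold 1: move[1]->D => UDURDDLD INVALID (collision), skipped
Fold 2: move[3]->L => URULDDLD INVALID (collision), skipped
Fold 3: move[7]->R => URURDDLR INVALID (collision), skipped
Fold 4: move[2]->D => URDRDDLD VALID
Fold 5: move[6]->U => URDRDDUD INVALID (collision), skipped

Answer: XXXVX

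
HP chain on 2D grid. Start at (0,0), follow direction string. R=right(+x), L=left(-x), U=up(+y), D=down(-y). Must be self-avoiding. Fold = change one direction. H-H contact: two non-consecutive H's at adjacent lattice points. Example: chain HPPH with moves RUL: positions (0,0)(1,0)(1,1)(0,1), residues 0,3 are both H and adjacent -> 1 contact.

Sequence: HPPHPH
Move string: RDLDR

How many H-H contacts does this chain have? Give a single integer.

Answer: 1

Derivation:
Positions: [(0, 0), (1, 0), (1, -1), (0, -1), (0, -2), (1, -2)]
H-H contact: residue 0 @(0,0) - residue 3 @(0, -1)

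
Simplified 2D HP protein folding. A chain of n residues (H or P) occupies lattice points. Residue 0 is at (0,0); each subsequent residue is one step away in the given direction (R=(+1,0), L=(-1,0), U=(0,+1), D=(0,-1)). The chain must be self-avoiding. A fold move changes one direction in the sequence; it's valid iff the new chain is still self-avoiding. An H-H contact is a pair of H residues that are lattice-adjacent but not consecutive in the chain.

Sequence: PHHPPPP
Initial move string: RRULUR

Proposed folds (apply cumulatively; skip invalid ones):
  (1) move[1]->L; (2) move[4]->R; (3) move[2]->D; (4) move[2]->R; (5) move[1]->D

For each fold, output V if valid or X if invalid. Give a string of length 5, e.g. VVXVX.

Answer: XXXXX

Derivation:
Initial: RRULUR -> [(0, 0), (1, 0), (2, 0), (2, 1), (1, 1), (1, 2), (2, 2)]
Fold 1: move[1]->L => RLULUR INVALID (collision), skipped
Fold 2: move[4]->R => RRULRR INVALID (collision), skipped
Fold 3: move[2]->D => RRDLUR INVALID (collision), skipped
Fold 4: move[2]->R => RRRLUR INVALID (collision), skipped
Fold 5: move[1]->D => RDULUR INVALID (collision), skipped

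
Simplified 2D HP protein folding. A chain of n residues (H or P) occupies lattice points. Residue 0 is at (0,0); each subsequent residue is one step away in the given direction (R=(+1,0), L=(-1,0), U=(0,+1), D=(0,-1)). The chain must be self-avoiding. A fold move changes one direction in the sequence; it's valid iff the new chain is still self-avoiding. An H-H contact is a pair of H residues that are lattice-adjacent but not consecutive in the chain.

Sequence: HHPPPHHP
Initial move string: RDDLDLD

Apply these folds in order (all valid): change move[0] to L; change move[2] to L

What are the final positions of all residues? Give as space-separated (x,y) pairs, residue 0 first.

Initial moves: RDDLDLD
Fold: move[0]->L => LDDLDLD (positions: [(0, 0), (-1, 0), (-1, -1), (-1, -2), (-2, -2), (-2, -3), (-3, -3), (-3, -4)])
Fold: move[2]->L => LDLLDLD (positions: [(0, 0), (-1, 0), (-1, -1), (-2, -1), (-3, -1), (-3, -2), (-4, -2), (-4, -3)])

Answer: (0,0) (-1,0) (-1,-1) (-2,-1) (-3,-1) (-3,-2) (-4,-2) (-4,-3)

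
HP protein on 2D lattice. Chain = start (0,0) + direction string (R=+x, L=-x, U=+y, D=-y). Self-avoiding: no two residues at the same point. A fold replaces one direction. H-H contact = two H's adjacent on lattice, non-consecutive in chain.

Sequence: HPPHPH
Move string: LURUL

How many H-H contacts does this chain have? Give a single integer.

Answer: 1

Derivation:
Positions: [(0, 0), (-1, 0), (-1, 1), (0, 1), (0, 2), (-1, 2)]
H-H contact: residue 0 @(0,0) - residue 3 @(0, 1)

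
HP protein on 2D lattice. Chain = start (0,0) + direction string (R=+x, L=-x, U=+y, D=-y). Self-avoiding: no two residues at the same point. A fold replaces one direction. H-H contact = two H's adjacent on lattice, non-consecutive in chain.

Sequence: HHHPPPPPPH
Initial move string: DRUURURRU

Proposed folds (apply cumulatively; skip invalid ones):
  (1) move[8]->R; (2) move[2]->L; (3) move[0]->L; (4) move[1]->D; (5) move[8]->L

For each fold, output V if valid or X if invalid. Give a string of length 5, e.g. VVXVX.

Answer: VXXXX

Derivation:
Initial: DRUURURRU -> [(0, 0), (0, -1), (1, -1), (1, 0), (1, 1), (2, 1), (2, 2), (3, 2), (4, 2), (4, 3)]
Fold 1: move[8]->R => DRUURURRR VALID
Fold 2: move[2]->L => DRLURURRR INVALID (collision), skipped
Fold 3: move[0]->L => LRUURURRR INVALID (collision), skipped
Fold 4: move[1]->D => DDUURURRR INVALID (collision), skipped
Fold 5: move[8]->L => DRUURURRL INVALID (collision), skipped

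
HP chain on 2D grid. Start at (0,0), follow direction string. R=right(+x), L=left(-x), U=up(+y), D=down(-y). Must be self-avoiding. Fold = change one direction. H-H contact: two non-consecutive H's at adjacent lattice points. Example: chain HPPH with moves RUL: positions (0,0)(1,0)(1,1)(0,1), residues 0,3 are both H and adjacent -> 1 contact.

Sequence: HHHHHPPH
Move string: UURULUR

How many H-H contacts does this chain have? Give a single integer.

Answer: 1

Derivation:
Positions: [(0, 0), (0, 1), (0, 2), (1, 2), (1, 3), (0, 3), (0, 4), (1, 4)]
H-H contact: residue 4 @(1,3) - residue 7 @(1, 4)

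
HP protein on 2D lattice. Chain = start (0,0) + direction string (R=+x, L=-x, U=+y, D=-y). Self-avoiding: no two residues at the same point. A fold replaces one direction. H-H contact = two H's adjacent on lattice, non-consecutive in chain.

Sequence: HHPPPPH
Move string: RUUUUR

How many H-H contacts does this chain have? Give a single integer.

Answer: 0

Derivation:
Positions: [(0, 0), (1, 0), (1, 1), (1, 2), (1, 3), (1, 4), (2, 4)]
No H-H contacts found.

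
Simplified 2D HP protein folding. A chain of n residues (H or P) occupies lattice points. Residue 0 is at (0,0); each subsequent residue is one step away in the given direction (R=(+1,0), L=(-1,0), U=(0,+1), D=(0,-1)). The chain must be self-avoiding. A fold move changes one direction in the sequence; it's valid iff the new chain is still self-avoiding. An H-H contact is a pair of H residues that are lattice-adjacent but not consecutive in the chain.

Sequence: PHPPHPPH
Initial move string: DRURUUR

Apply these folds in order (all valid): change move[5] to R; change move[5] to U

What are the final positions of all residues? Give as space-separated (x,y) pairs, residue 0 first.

Initial moves: DRURUUR
Fold: move[5]->R => DRURURR (positions: [(0, 0), (0, -1), (1, -1), (1, 0), (2, 0), (2, 1), (3, 1), (4, 1)])
Fold: move[5]->U => DRURUUR (positions: [(0, 0), (0, -1), (1, -1), (1, 0), (2, 0), (2, 1), (2, 2), (3, 2)])

Answer: (0,0) (0,-1) (1,-1) (1,0) (2,0) (2,1) (2,2) (3,2)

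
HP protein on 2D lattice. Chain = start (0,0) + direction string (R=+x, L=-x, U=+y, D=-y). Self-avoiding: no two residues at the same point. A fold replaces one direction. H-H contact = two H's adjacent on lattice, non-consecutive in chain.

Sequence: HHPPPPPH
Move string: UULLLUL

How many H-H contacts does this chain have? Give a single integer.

Answer: 0

Derivation:
Positions: [(0, 0), (0, 1), (0, 2), (-1, 2), (-2, 2), (-3, 2), (-3, 3), (-4, 3)]
No H-H contacts found.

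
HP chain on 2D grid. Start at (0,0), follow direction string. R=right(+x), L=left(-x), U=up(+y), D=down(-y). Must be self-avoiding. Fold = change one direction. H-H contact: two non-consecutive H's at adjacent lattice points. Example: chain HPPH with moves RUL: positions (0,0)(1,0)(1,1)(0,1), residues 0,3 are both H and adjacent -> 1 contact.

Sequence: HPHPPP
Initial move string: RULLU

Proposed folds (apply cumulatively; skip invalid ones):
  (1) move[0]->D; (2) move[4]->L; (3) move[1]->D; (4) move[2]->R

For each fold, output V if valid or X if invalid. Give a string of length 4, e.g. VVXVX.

Answer: XVVX

Derivation:
Initial: RULLU -> [(0, 0), (1, 0), (1, 1), (0, 1), (-1, 1), (-1, 2)]
Fold 1: move[0]->D => DULLU INVALID (collision), skipped
Fold 2: move[4]->L => RULLL VALID
Fold 3: move[1]->D => RDLLL VALID
Fold 4: move[2]->R => RDRLL INVALID (collision), skipped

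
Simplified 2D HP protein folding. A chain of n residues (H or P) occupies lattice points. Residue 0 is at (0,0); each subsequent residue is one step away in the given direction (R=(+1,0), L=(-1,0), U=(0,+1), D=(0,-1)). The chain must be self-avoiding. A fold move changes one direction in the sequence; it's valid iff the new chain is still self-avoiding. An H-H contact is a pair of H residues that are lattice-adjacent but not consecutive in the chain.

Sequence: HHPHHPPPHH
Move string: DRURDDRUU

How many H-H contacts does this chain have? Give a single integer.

Positions: [(0, 0), (0, -1), (1, -1), (1, 0), (2, 0), (2, -1), (2, -2), (3, -2), (3, -1), (3, 0)]
H-H contact: residue 0 @(0,0) - residue 3 @(1, 0)
H-H contact: residue 4 @(2,0) - residue 9 @(3, 0)

Answer: 2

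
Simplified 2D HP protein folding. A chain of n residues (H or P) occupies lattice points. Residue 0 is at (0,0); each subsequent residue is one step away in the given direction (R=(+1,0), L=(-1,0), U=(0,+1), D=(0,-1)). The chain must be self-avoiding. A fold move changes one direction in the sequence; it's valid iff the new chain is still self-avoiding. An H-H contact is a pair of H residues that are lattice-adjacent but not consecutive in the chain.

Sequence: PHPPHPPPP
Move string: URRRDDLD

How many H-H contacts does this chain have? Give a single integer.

Answer: 0

Derivation:
Positions: [(0, 0), (0, 1), (1, 1), (2, 1), (3, 1), (3, 0), (3, -1), (2, -1), (2, -2)]
No H-H contacts found.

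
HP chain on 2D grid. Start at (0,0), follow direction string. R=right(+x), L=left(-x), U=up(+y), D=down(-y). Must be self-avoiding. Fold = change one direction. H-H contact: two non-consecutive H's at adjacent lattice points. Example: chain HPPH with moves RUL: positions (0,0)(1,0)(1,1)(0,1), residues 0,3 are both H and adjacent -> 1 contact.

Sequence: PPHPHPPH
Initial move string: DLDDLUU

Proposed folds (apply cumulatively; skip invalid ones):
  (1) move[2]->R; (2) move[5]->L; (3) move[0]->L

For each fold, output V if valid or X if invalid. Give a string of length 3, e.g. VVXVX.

Initial: DLDDLUU -> [(0, 0), (0, -1), (-1, -1), (-1, -2), (-1, -3), (-2, -3), (-2, -2), (-2, -1)]
Fold 1: move[2]->R => DLRDLUU INVALID (collision), skipped
Fold 2: move[5]->L => DLDDLLU VALID
Fold 3: move[0]->L => LLDDLLU VALID

Answer: XVV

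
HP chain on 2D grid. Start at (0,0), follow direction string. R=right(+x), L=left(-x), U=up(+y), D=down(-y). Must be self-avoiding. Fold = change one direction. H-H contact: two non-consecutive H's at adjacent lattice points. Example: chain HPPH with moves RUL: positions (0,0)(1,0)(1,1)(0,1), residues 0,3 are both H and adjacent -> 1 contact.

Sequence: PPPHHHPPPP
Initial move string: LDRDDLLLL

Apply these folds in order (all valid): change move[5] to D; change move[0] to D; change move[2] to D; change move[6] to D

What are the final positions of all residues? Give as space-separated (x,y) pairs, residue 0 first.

Answer: (0,0) (0,-1) (0,-2) (0,-3) (0,-4) (0,-5) (0,-6) (0,-7) (-1,-7) (-2,-7)

Derivation:
Initial moves: LDRDDLLLL
Fold: move[5]->D => LDRDDDLLL (positions: [(0, 0), (-1, 0), (-1, -1), (0, -1), (0, -2), (0, -3), (0, -4), (-1, -4), (-2, -4), (-3, -4)])
Fold: move[0]->D => DDRDDDLLL (positions: [(0, 0), (0, -1), (0, -2), (1, -2), (1, -3), (1, -4), (1, -5), (0, -5), (-1, -5), (-2, -5)])
Fold: move[2]->D => DDDDDDLLL (positions: [(0, 0), (0, -1), (0, -2), (0, -3), (0, -4), (0, -5), (0, -6), (-1, -6), (-2, -6), (-3, -6)])
Fold: move[6]->D => DDDDDDDLL (positions: [(0, 0), (0, -1), (0, -2), (0, -3), (0, -4), (0, -5), (0, -6), (0, -7), (-1, -7), (-2, -7)])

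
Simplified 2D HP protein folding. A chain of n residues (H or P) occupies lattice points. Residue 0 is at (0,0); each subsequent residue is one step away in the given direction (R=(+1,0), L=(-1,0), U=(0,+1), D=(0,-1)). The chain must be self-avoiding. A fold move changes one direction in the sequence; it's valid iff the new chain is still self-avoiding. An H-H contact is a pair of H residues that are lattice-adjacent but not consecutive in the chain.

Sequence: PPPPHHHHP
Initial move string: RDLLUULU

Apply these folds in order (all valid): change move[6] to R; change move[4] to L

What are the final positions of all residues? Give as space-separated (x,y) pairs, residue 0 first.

Answer: (0,0) (1,0) (1,-1) (0,-1) (-1,-1) (-2,-1) (-2,0) (-1,0) (-1,1)

Derivation:
Initial moves: RDLLUULU
Fold: move[6]->R => RDLLUURU (positions: [(0, 0), (1, 0), (1, -1), (0, -1), (-1, -1), (-1, 0), (-1, 1), (0, 1), (0, 2)])
Fold: move[4]->L => RDLLLURU (positions: [(0, 0), (1, 0), (1, -1), (0, -1), (-1, -1), (-2, -1), (-2, 0), (-1, 0), (-1, 1)])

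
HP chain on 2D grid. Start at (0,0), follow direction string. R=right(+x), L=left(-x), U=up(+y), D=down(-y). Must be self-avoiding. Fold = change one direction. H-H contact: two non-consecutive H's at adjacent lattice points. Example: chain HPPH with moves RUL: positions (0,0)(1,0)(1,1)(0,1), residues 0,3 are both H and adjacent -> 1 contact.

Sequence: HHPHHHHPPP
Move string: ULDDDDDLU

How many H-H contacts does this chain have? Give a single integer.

Positions: [(0, 0), (0, 1), (-1, 1), (-1, 0), (-1, -1), (-1, -2), (-1, -3), (-1, -4), (-2, -4), (-2, -3)]
H-H contact: residue 0 @(0,0) - residue 3 @(-1, 0)

Answer: 1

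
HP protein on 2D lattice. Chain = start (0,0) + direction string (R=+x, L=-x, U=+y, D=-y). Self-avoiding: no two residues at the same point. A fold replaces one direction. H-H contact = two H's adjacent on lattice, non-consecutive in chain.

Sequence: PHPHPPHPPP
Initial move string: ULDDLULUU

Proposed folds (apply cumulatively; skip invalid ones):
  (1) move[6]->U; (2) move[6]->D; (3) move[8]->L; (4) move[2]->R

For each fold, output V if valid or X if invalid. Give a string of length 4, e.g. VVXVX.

Answer: VXVX

Derivation:
Initial: ULDDLULUU -> [(0, 0), (0, 1), (-1, 1), (-1, 0), (-1, -1), (-2, -1), (-2, 0), (-3, 0), (-3, 1), (-3, 2)]
Fold 1: move[6]->U => ULDDLUUUU VALID
Fold 2: move[6]->D => ULDDLUDUU INVALID (collision), skipped
Fold 3: move[8]->L => ULDDLUUUL VALID
Fold 4: move[2]->R => ULRDLUUUL INVALID (collision), skipped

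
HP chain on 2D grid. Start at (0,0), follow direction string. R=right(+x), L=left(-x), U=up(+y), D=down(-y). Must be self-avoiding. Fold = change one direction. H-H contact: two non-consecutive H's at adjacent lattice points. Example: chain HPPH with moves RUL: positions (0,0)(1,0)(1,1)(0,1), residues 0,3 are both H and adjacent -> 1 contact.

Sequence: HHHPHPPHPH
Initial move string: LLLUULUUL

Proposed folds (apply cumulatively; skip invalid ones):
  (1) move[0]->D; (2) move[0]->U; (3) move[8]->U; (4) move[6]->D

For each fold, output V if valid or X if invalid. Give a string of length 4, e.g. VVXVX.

Answer: VVVX

Derivation:
Initial: LLLUULUUL -> [(0, 0), (-1, 0), (-2, 0), (-3, 0), (-3, 1), (-3, 2), (-4, 2), (-4, 3), (-4, 4), (-5, 4)]
Fold 1: move[0]->D => DLLUULUUL VALID
Fold 2: move[0]->U => ULLUULUUL VALID
Fold 3: move[8]->U => ULLUULUUU VALID
Fold 4: move[6]->D => ULLUULDUU INVALID (collision), skipped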